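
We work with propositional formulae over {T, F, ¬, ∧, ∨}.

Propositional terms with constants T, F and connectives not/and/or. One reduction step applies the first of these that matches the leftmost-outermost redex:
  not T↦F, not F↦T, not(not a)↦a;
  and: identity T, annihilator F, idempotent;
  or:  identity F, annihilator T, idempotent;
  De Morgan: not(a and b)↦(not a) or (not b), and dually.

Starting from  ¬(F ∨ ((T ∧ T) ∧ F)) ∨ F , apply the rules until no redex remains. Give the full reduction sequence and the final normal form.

  start: ¬(F ∨ ((T ∧ T) ∧ F)) ∨ F
  step 1: ¬(F ∨ ((T ∧ T) ∧ F))
  step 2: ¬F ∧ ¬((T ∧ T) ∧ F)
  step 3: T ∧ ¬((T ∧ T) ∧ F)
  step 4: ¬((T ∧ T) ∧ F)
  step 5: ¬(T ∧ T) ∨ ¬F
  step 6: (¬T ∨ ¬T) ∨ ¬F
  step 7: ¬T ∨ ¬F
  step 8: F ∨ ¬F
  step 9: ¬F
  step 10: T

Answer: normal form = T  (in 10 steps)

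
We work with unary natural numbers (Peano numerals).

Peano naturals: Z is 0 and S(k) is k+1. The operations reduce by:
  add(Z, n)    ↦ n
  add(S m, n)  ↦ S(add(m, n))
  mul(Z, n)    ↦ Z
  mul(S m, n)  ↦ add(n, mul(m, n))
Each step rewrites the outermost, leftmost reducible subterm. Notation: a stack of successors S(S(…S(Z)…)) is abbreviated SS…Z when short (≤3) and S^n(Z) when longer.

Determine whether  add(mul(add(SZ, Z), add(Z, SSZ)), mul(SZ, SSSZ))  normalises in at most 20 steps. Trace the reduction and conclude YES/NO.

  start: add(mul(add(SZ, Z), add(Z, SSZ)), mul(SZ, SSSZ))
  [1] add(mul(S(add(Z, Z)), add(Z, SSZ)), mul(SZ, SSSZ))
  [2] add(add(add(Z, SSZ), mul(add(Z, Z), add(Z, SSZ))), mul(SZ, SSSZ))
  [3] add(add(SSZ, mul(add(Z, Z), add(Z, SSZ))), mul(SZ, SSSZ))
  [4] add(S(add(SZ, mul(add(Z, Z), add(Z, SSZ)))), mul(SZ, SSSZ))
  [5] S(add(add(SZ, mul(add(Z, Z), add(Z, SSZ))), mul(SZ, SSSZ)))
  [6] S(add(S(add(Z, mul(add(Z, Z), add(Z, SSZ)))), mul(SZ, SSSZ)))
  [7] S(S(add(add(Z, mul(add(Z, Z), add(Z, SSZ))), mul(SZ, SSSZ))))
  [8] S(S(add(mul(add(Z, Z), add(Z, SSZ)), mul(SZ, SSSZ))))
  [9] S(S(add(mul(Z, add(Z, SSZ)), mul(SZ, SSSZ))))
  [10] S(S(add(Z, mul(SZ, SSSZ))))
  [11] S(S(mul(SZ, SSSZ)))
  [12] S(S(add(SSSZ, mul(Z, SSSZ))))
  [13] S(S(S(add(SSZ, mul(Z, SSSZ)))))
  [14] S(S(S(S(add(SZ, mul(Z, SSSZ))))))
  [15] S(S(S(S(S(add(Z, mul(Z, SSSZ)))))))
  [16] S(S(S(S(S(mul(Z, SSSZ))))))
  [17] S^5(Z)

Answer: YES — reaches normal form S^5(Z) in 17 ≤ 20 steps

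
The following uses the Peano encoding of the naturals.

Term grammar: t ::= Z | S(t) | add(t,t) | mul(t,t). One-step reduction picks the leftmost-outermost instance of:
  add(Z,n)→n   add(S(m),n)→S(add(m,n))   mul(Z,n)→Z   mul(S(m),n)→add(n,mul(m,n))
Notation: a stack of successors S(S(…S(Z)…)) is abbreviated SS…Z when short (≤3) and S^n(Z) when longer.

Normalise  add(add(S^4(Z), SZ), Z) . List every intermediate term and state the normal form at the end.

Answer: normal form = S^5(Z)  (in 11 steps)

Working:
  start: add(add(S^4(Z), SZ), Z)
  →1  add(S(add(SSSZ, SZ)), Z)
  →2  S(add(add(SSSZ, SZ), Z))
  →3  S(add(S(add(SSZ, SZ)), Z))
  →4  S(S(add(add(SSZ, SZ), Z)))
  →5  S(S(add(S(add(SZ, SZ)), Z)))
  →6  S(S(S(add(add(SZ, SZ), Z))))
  →7  S(S(S(add(S(add(Z, SZ)), Z))))
  →8  S(S(S(S(add(add(Z, SZ), Z)))))
  →9  S(S(S(S(add(SZ, Z)))))
  →10  S(S(S(S(S(add(Z, Z))))))
  →11  S^5(Z)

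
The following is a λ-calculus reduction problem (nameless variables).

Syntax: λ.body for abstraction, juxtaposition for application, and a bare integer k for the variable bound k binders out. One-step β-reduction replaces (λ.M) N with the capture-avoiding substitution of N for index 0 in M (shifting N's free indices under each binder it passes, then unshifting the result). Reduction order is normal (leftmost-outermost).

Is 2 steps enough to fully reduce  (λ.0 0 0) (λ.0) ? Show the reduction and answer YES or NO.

  start: (λ.0 0 0) (λ.0)
  [1] (λ.0) (λ.0) (λ.0)
  [2] (λ.0) (λ.0)

Answer: NO — after 2 steps the term is (λ.0) (λ.0), not yet normal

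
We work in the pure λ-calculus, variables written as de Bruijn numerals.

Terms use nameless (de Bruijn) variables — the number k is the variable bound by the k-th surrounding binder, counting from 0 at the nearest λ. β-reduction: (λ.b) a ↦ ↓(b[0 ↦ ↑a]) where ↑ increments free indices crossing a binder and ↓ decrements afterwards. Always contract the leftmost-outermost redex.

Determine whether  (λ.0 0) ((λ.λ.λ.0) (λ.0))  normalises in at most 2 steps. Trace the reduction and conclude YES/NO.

Answer: NO — after 2 steps the term is (λ.λ.0) ((λ.λ.λ.0) (λ.0)), not yet normal

Working:
  start: (λ.0 0) ((λ.λ.λ.0) (λ.0))
  [1] (λ.λ.λ.0) (λ.0) ((λ.λ.λ.0) (λ.0))
  [2] (λ.λ.0) ((λ.λ.λ.0) (λ.0))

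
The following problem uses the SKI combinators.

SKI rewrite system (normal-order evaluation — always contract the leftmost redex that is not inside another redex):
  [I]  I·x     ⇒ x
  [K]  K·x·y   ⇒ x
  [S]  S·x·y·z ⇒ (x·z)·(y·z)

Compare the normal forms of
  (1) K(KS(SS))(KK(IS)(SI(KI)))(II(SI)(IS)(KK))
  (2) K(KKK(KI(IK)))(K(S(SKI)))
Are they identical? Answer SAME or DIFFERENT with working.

Term A:
  start: K(KS(SS))(KK(IS)(SI(KI)))(II(SI)(IS)(KK))
  →1  KS(SS)(II(SI)(IS)(KK))
  →2  S(II(SI)(IS)(KK))
  →3  S(I(SI)(IS)(KK))
  →4  S(SI(IS)(KK))
  →5  S(I(KK)(IS(KK)))
  →6  S(KK(IS(KK)))
  →7  SK

Term B:
  start: K(KKK(KI(IK)))(K(S(SKI)))
  →1  KKK(KI(IK))
  →2  K(KI(IK))
  →3  KI

Answer: DIFFERENT — A ⇓ SK, B ⇓ KI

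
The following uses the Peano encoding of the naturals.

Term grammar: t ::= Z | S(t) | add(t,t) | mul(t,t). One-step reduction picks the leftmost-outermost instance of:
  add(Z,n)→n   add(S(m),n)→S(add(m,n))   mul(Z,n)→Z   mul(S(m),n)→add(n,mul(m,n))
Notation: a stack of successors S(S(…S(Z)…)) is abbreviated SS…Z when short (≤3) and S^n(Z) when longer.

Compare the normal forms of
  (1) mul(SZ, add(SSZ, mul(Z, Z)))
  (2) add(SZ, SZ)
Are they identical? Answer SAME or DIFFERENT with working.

Answer: SAME — A ⇓ SSZ, B ⇓ SSZ

Reduction:
Term A:
  start: mul(SZ, add(SSZ, mul(Z, Z)))
  step 1: add(add(SSZ, mul(Z, Z)), mul(Z, add(SSZ, mul(Z, Z))))
  step 2: add(S(add(SZ, mul(Z, Z))), mul(Z, add(SSZ, mul(Z, Z))))
  step 3: S(add(add(SZ, mul(Z, Z)), mul(Z, add(SSZ, mul(Z, Z)))))
  step 4: S(add(S(add(Z, mul(Z, Z))), mul(Z, add(SSZ, mul(Z, Z)))))
  step 5: S(S(add(add(Z, mul(Z, Z)), mul(Z, add(SSZ, mul(Z, Z))))))
  step 6: S(S(add(mul(Z, Z), mul(Z, add(SSZ, mul(Z, Z))))))
  step 7: S(S(add(Z, mul(Z, add(SSZ, mul(Z, Z))))))
  step 8: S(S(mul(Z, add(SSZ, mul(Z, Z)))))
  step 9: SSZ

Term B:
  start: add(SZ, SZ)
  step 1: S(add(Z, SZ))
  step 2: SSZ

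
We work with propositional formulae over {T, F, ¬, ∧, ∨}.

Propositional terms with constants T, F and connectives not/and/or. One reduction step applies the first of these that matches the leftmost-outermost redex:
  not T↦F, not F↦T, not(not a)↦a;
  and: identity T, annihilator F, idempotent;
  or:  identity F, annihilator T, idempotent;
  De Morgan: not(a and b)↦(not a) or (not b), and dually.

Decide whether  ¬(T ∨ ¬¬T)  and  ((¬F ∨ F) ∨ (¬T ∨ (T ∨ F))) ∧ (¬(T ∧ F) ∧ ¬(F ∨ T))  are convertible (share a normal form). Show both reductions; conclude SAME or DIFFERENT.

Answer: SAME — A ⇓ F, B ⇓ F

Working:
Term A:
  start: ¬(T ∨ ¬¬T)
  →1  ¬T ∧ ¬¬¬T
  →2  F ∧ ¬¬¬T
  →3  F

Term B:
  start: ((¬F ∨ F) ∨ (¬T ∨ (T ∨ F))) ∧ (¬(T ∧ F) ∧ ¬(F ∨ T))
  →1  (¬F ∨ (¬T ∨ (T ∨ F))) ∧ (¬(T ∧ F) ∧ ¬(F ∨ T))
  →2  (T ∨ (¬T ∨ (T ∨ F))) ∧ (¬(T ∧ F) ∧ ¬(F ∨ T))
  →3  T ∧ (¬(T ∧ F) ∧ ¬(F ∨ T))
  →4  ¬(T ∧ F) ∧ ¬(F ∨ T)
  →5  (¬T ∨ ¬F) ∧ ¬(F ∨ T)
  →6  (F ∨ ¬F) ∧ ¬(F ∨ T)
  →7  ¬F ∧ ¬(F ∨ T)
  →8  T ∧ ¬(F ∨ T)
  →9  ¬(F ∨ T)
  →10  ¬F ∧ ¬T
  →11  T ∧ ¬T
  →12  ¬T
  →13  F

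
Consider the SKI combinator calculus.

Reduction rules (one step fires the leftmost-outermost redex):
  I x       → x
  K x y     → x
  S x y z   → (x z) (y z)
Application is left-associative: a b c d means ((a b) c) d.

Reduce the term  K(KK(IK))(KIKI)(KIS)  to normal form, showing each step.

Answer: normal form = KI  (in 3 steps)

Derivation:
  start: K(KK(IK))(KIKI)(KIS)
  step 1: KK(IK)(KIS)
  step 2: K(KIS)
  step 3: KI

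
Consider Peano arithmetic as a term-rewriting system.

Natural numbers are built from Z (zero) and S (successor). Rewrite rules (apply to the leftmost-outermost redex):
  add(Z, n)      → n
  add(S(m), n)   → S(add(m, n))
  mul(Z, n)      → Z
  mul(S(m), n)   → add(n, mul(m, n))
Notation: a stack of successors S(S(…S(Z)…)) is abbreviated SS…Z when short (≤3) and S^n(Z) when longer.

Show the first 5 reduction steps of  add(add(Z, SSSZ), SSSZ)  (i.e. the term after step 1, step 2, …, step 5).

  start: add(add(Z, SSSZ), SSSZ)
  →1  add(SSSZ, SSSZ)
  →2  S(add(SSZ, SSSZ))
  →3  S(S(add(SZ, SSSZ)))
  →4  S(S(S(add(Z, SSSZ))))
  →5  S^6(Z)

Answer: after 5 steps: S^6(Z)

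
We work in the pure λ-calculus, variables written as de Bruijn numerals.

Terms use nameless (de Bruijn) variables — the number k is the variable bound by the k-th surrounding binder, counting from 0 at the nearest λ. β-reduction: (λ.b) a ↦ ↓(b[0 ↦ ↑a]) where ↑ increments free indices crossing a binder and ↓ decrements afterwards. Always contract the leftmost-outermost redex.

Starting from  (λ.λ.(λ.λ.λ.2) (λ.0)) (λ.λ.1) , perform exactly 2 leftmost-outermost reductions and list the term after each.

  start: (λ.λ.(λ.λ.λ.2) (λ.0)) (λ.λ.1)
  →1  λ.(λ.λ.λ.2) (λ.0)
  →2  λ.λ.λ.λ.0

Answer: after 2 steps: λ.λ.λ.λ.0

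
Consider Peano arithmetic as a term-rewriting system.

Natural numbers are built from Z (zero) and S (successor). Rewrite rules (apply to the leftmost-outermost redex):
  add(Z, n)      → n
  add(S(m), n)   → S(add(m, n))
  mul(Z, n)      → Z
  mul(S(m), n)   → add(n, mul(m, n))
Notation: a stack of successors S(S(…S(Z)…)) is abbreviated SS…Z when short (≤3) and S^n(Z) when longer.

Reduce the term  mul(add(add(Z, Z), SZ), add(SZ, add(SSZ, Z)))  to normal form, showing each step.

  start: mul(add(add(Z, Z), SZ), add(SZ, add(SSZ, Z)))
  [1] mul(add(Z, SZ), add(SZ, add(SSZ, Z)))
  [2] mul(SZ, add(SZ, add(SSZ, Z)))
  [3] add(add(SZ, add(SSZ, Z)), mul(Z, add(SZ, add(SSZ, Z))))
  [4] add(S(add(Z, add(SSZ, Z))), mul(Z, add(SZ, add(SSZ, Z))))
  [5] S(add(add(Z, add(SSZ, Z)), mul(Z, add(SZ, add(SSZ, Z)))))
  [6] S(add(add(SSZ, Z), mul(Z, add(SZ, add(SSZ, Z)))))
  [7] S(add(S(add(SZ, Z)), mul(Z, add(SZ, add(SSZ, Z)))))
  [8] S(S(add(add(SZ, Z), mul(Z, add(SZ, add(SSZ, Z))))))
  [9] S(S(add(S(add(Z, Z)), mul(Z, add(SZ, add(SSZ, Z))))))
  [10] S(S(S(add(add(Z, Z), mul(Z, add(SZ, add(SSZ, Z)))))))
  [11] S(S(S(add(Z, mul(Z, add(SZ, add(SSZ, Z)))))))
  [12] S(S(S(mul(Z, add(SZ, add(SSZ, Z))))))
  [13] SSSZ

Answer: normal form = SSSZ  (in 13 steps)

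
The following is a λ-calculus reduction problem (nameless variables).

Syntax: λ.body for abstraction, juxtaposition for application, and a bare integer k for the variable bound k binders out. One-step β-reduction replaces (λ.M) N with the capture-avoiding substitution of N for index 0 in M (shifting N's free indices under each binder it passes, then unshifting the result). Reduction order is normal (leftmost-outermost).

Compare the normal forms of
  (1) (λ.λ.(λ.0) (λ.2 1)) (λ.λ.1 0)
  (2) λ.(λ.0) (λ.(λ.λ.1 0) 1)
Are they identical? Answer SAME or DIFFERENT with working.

Term A:
  start: (λ.λ.(λ.0) (λ.2 1)) (λ.λ.1 0)
  →1  λ.(λ.0) (λ.(λ.λ.1 0) 1)
  →2  λ.λ.(λ.λ.1 0) 1
  →3  λ.λ.λ.2 0

Term B:
  start: λ.(λ.0) (λ.(λ.λ.1 0) 1)
  →1  λ.λ.(λ.λ.1 0) 1
  →2  λ.λ.λ.2 0

Answer: SAME — A ⇓ λ.λ.λ.2 0, B ⇓ λ.λ.λ.2 0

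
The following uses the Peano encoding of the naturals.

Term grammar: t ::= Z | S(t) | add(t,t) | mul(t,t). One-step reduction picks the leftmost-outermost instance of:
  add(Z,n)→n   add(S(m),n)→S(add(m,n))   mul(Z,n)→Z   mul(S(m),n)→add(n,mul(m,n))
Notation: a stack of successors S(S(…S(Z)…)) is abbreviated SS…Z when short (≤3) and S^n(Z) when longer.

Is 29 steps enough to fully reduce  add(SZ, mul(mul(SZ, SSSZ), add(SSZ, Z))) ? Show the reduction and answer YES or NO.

Answer: NO — after 29 steps the term is S(S(S(S(S(S(S(mul(Z, add(SSZ, Z))))))))), not yet normal

Derivation:
  start: add(SZ, mul(mul(SZ, SSSZ), add(SSZ, Z)))
  [1] S(add(Z, mul(mul(SZ, SSSZ), add(SSZ, Z))))
  [2] S(mul(mul(SZ, SSSZ), add(SSZ, Z)))
  [3] S(mul(add(SSSZ, mul(Z, SSSZ)), add(SSZ, Z)))
  [4] S(mul(S(add(SSZ, mul(Z, SSSZ))), add(SSZ, Z)))
  [5] S(add(add(SSZ, Z), mul(add(SSZ, mul(Z, SSSZ)), add(SSZ, Z))))
  [6] S(add(S(add(SZ, Z)), mul(add(SSZ, mul(Z, SSSZ)), add(SSZ, Z))))
  [7] S(S(add(add(SZ, Z), mul(add(SSZ, mul(Z, SSSZ)), add(SSZ, Z)))))
  [8] S(S(add(S(add(Z, Z)), mul(add(SSZ, mul(Z, SSSZ)), add(SSZ, Z)))))
  [9] S(S(S(add(add(Z, Z), mul(add(SSZ, mul(Z, SSSZ)), add(SSZ, Z))))))
  [10] S(S(S(add(Z, mul(add(SSZ, mul(Z, SSSZ)), add(SSZ, Z))))))
  [11] S(S(S(mul(add(SSZ, mul(Z, SSSZ)), add(SSZ, Z)))))
  [12] S(S(S(mul(S(add(SZ, mul(Z, SSSZ))), add(SSZ, Z)))))
  [13] S(S(S(add(add(SSZ, Z), mul(add(SZ, mul(Z, SSSZ)), add(SSZ, Z))))))
  [14] S(S(S(add(S(add(SZ, Z)), mul(add(SZ, mul(Z, SSSZ)), add(SSZ, Z))))))
  [15] S(S(S(S(add(add(SZ, Z), mul(add(SZ, mul(Z, SSSZ)), add(SSZ, Z)))))))
  [16] S(S(S(S(add(S(add(Z, Z)), mul(add(SZ, mul(Z, SSSZ)), add(SSZ, Z)))))))
  [17] S(S(S(S(S(add(add(Z, Z), mul(add(SZ, mul(Z, SSSZ)), add(SSZ, Z))))))))
  [18] S(S(S(S(S(add(Z, mul(add(SZ, mul(Z, SSSZ)), add(SSZ, Z))))))))
  [19] S(S(S(S(S(mul(add(SZ, mul(Z, SSSZ)), add(SSZ, Z)))))))
  [20] S(S(S(S(S(mul(S(add(Z, mul(Z, SSSZ))), add(SSZ, Z)))))))
  [21] S(S(S(S(S(add(add(SSZ, Z), mul(add(Z, mul(Z, SSSZ)), add(SSZ, Z))))))))
  [22] S(S(S(S(S(add(S(add(SZ, Z)), mul(add(Z, mul(Z, SSSZ)), add(SSZ, Z))))))))
  [23] S(S(S(S(S(S(add(add(SZ, Z), mul(add(Z, mul(Z, SSSZ)), add(SSZ, Z)))))))))
  [24] S(S(S(S(S(S(add(S(add(Z, Z)), mul(add(Z, mul(Z, SSSZ)), add(SSZ, Z)))))))))
  [25] S(S(S(S(S(S(S(add(add(Z, Z), mul(add(Z, mul(Z, SSSZ)), add(SSZ, Z))))))))))
  [26] S(S(S(S(S(S(S(add(Z, mul(add(Z, mul(Z, SSSZ)), add(SSZ, Z))))))))))
  [27] S(S(S(S(S(S(S(mul(add(Z, mul(Z, SSSZ)), add(SSZ, Z)))))))))
  [28] S(S(S(S(S(S(S(mul(mul(Z, SSSZ), add(SSZ, Z)))))))))
  [29] S(S(S(S(S(S(S(mul(Z, add(SSZ, Z)))))))))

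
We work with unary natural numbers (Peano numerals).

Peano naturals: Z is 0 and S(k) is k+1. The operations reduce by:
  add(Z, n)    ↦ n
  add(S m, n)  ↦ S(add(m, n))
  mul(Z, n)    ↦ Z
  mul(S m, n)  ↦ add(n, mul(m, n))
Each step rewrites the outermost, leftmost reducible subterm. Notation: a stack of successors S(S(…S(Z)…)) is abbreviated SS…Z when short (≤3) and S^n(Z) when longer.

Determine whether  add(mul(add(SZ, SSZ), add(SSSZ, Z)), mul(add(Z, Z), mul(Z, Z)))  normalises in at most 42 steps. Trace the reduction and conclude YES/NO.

  start: add(mul(add(SZ, SSZ), add(SSSZ, Z)), mul(add(Z, Z), mul(Z, Z)))
  →1  add(mul(S(add(Z, SSZ)), add(SSSZ, Z)), mul(add(Z, Z), mul(Z, Z)))
  →2  add(add(add(SSSZ, Z), mul(add(Z, SSZ), add(SSSZ, Z))), mul(add(Z, Z), mul(Z, Z)))
  →3  add(add(S(add(SSZ, Z)), mul(add(Z, SSZ), add(SSSZ, Z))), mul(add(Z, Z), mul(Z, Z)))
  →4  add(S(add(add(SSZ, Z), mul(add(Z, SSZ), add(SSSZ, Z)))), mul(add(Z, Z), mul(Z, Z)))
  →5  S(add(add(add(SSZ, Z), mul(add(Z, SSZ), add(SSSZ, Z))), mul(add(Z, Z), mul(Z, Z))))
  →6  S(add(add(S(add(SZ, Z)), mul(add(Z, SSZ), add(SSSZ, Z))), mul(add(Z, Z), mul(Z, Z))))
  →7  S(add(S(add(add(SZ, Z), mul(add(Z, SSZ), add(SSSZ, Z)))), mul(add(Z, Z), mul(Z, Z))))
  →8  S(S(add(add(add(SZ, Z), mul(add(Z, SSZ), add(SSSZ, Z))), mul(add(Z, Z), mul(Z, Z)))))
  →9  S(S(add(add(S(add(Z, Z)), mul(add(Z, SSZ), add(SSSZ, Z))), mul(add(Z, Z), mul(Z, Z)))))
  →10  S(S(add(S(add(add(Z, Z), mul(add(Z, SSZ), add(SSSZ, Z)))), mul(add(Z, Z), mul(Z, Z)))))
  →11  S(S(S(add(add(add(Z, Z), mul(add(Z, SSZ), add(SSSZ, Z))), mul(add(Z, Z), mul(Z, Z))))))
  →12  S(S(S(add(add(Z, mul(add(Z, SSZ), add(SSSZ, Z))), mul(add(Z, Z), mul(Z, Z))))))
  →13  S(S(S(add(mul(add(Z, SSZ), add(SSSZ, Z)), mul(add(Z, Z), mul(Z, Z))))))
  →14  S(S(S(add(mul(SSZ, add(SSSZ, Z)), mul(add(Z, Z), mul(Z, Z))))))
  →15  S(S(S(add(add(add(SSSZ, Z), mul(SZ, add(SSSZ, Z))), mul(add(Z, Z), mul(Z, Z))))))
  →16  S(S(S(add(add(S(add(SSZ, Z)), mul(SZ, add(SSSZ, Z))), mul(add(Z, Z), mul(Z, Z))))))
  →17  S(S(S(add(S(add(add(SSZ, Z), mul(SZ, add(SSSZ, Z)))), mul(add(Z, Z), mul(Z, Z))))))
  →18  S(S(S(S(add(add(add(SSZ, Z), mul(SZ, add(SSSZ, Z))), mul(add(Z, Z), mul(Z, Z)))))))
  →19  S(S(S(S(add(add(S(add(SZ, Z)), mul(SZ, add(SSSZ, Z))), mul(add(Z, Z), mul(Z, Z)))))))
  →20  S(S(S(S(add(S(add(add(SZ, Z), mul(SZ, add(SSSZ, Z)))), mul(add(Z, Z), mul(Z, Z)))))))
  →21  S(S(S(S(S(add(add(add(SZ, Z), mul(SZ, add(SSSZ, Z))), mul(add(Z, Z), mul(Z, Z))))))))
  →22  S(S(S(S(S(add(add(S(add(Z, Z)), mul(SZ, add(SSSZ, Z))), mul(add(Z, Z), mul(Z, Z))))))))
  →23  S(S(S(S(S(add(S(add(add(Z, Z), mul(SZ, add(SSSZ, Z)))), mul(add(Z, Z), mul(Z, Z))))))))
  →24  S(S(S(S(S(S(add(add(add(Z, Z), mul(SZ, add(SSSZ, Z))), mul(add(Z, Z), mul(Z, Z)))))))))
  →25  S(S(S(S(S(S(add(add(Z, mul(SZ, add(SSSZ, Z))), mul(add(Z, Z), mul(Z, Z)))))))))
  →26  S(S(S(S(S(S(add(mul(SZ, add(SSSZ, Z)), mul(add(Z, Z), mul(Z, Z)))))))))
  →27  S(S(S(S(S(S(add(add(add(SSSZ, Z), mul(Z, add(SSSZ, Z))), mul(add(Z, Z), mul(Z, Z)))))))))
  →28  S(S(S(S(S(S(add(add(S(add(SSZ, Z)), mul(Z, add(SSSZ, Z))), mul(add(Z, Z), mul(Z, Z)))))))))
  →29  S(S(S(S(S(S(add(S(add(add(SSZ, Z), mul(Z, add(SSSZ, Z)))), mul(add(Z, Z), mul(Z, Z)))))))))
  →30  S(S(S(S(S(S(S(add(add(add(SSZ, Z), mul(Z, add(SSSZ, Z))), mul(add(Z, Z), mul(Z, Z))))))))))
  →31  S(S(S(S(S(S(S(add(add(S(add(SZ, Z)), mul(Z, add(SSSZ, Z))), mul(add(Z, Z), mul(Z, Z))))))))))
  →32  S(S(S(S(S(S(S(add(S(add(add(SZ, Z), mul(Z, add(SSSZ, Z)))), mul(add(Z, Z), mul(Z, Z))))))))))
  →33  S(S(S(S(S(S(S(S(add(add(add(SZ, Z), mul(Z, add(SSSZ, Z))), mul(add(Z, Z), mul(Z, Z)))))))))))
  →34  S(S(S(S(S(S(S(S(add(add(S(add(Z, Z)), mul(Z, add(SSSZ, Z))), mul(add(Z, Z), mul(Z, Z)))))))))))
  →35  S(S(S(S(S(S(S(S(add(S(add(add(Z, Z), mul(Z, add(SSSZ, Z)))), mul(add(Z, Z), mul(Z, Z)))))))))))
  →36  S(S(S(S(S(S(S(S(S(add(add(add(Z, Z), mul(Z, add(SSSZ, Z))), mul(add(Z, Z), mul(Z, Z))))))))))))
  →37  S(S(S(S(S(S(S(S(S(add(add(Z, mul(Z, add(SSSZ, Z))), mul(add(Z, Z), mul(Z, Z))))))))))))
  →38  S(S(S(S(S(S(S(S(S(add(mul(Z, add(SSSZ, Z)), mul(add(Z, Z), mul(Z, Z))))))))))))
  →39  S(S(S(S(S(S(S(S(S(add(Z, mul(add(Z, Z), mul(Z, Z))))))))))))
  →40  S(S(S(S(S(S(S(S(S(mul(add(Z, Z), mul(Z, Z)))))))))))
  →41  S(S(S(S(S(S(S(S(S(mul(Z, mul(Z, Z)))))))))))
  →42  S^9(Z)

Answer: YES — reaches normal form S^9(Z) in 42 ≤ 42 steps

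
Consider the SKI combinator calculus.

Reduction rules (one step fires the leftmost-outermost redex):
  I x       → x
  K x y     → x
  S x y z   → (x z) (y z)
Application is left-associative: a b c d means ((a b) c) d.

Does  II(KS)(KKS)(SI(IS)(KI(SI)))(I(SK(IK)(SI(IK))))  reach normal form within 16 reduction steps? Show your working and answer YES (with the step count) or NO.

Answer: YES — reaches normal form S(SI)(SIK) in 13 ≤ 16 steps

Derivation:
  start: II(KS)(KKS)(SI(IS)(KI(SI)))(I(SK(IK)(SI(IK))))
  step 1: I(KS)(KKS)(SI(IS)(KI(SI)))(I(SK(IK)(SI(IK))))
  step 2: KS(KKS)(SI(IS)(KI(SI)))(I(SK(IK)(SI(IK))))
  step 3: S(SI(IS)(KI(SI)))(I(SK(IK)(SI(IK))))
  step 4: S(I(KI(SI))(IS(KI(SI))))(I(SK(IK)(SI(IK))))
  step 5: S(KI(SI)(IS(KI(SI))))(I(SK(IK)(SI(IK))))
  step 6: S(I(IS(KI(SI))))(I(SK(IK)(SI(IK))))
  step 7: S(IS(KI(SI)))(I(SK(IK)(SI(IK))))
  step 8: S(S(KI(SI)))(I(SK(IK)(SI(IK))))
  step 9: S(SI)(I(SK(IK)(SI(IK))))
  step 10: S(SI)(SK(IK)(SI(IK)))
  step 11: S(SI)(K(SI(IK))(IK(SI(IK))))
  step 12: S(SI)(SI(IK))
  step 13: S(SI)(SIK)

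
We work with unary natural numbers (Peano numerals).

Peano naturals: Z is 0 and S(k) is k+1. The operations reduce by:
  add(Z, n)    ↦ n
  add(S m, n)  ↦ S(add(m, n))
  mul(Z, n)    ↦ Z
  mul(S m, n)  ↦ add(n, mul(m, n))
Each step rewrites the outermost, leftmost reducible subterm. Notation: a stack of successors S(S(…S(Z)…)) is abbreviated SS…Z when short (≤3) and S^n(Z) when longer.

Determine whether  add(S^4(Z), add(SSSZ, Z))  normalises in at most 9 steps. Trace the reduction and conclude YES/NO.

  start: add(S^4(Z), add(SSSZ, Z))
  [1] S(add(SSSZ, add(SSSZ, Z)))
  [2] S(S(add(SSZ, add(SSSZ, Z))))
  [3] S(S(S(add(SZ, add(SSSZ, Z)))))
  [4] S(S(S(S(add(Z, add(SSSZ, Z))))))
  [5] S(S(S(S(add(SSSZ, Z)))))
  [6] S(S(S(S(S(add(SSZ, Z))))))
  [7] S(S(S(S(S(S(add(SZ, Z)))))))
  [8] S(S(S(S(S(S(S(add(Z, Z))))))))
  [9] S^7(Z)

Answer: YES — reaches normal form S^7(Z) in 9 ≤ 9 steps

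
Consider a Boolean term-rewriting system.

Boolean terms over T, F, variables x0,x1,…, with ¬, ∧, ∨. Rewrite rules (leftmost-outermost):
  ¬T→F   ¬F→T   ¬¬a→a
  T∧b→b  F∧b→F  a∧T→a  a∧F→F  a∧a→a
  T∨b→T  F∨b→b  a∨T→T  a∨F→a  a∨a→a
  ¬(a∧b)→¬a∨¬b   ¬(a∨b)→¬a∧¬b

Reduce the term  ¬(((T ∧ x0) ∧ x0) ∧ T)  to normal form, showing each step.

  start: ¬(((T ∧ x0) ∧ x0) ∧ T)
  step 1: ¬((T ∧ x0) ∧ x0) ∨ ¬T
  step 2: (¬(T ∧ x0) ∨ ¬x0) ∨ ¬T
  step 3: ((¬T ∨ ¬x0) ∨ ¬x0) ∨ ¬T
  step 4: ((F ∨ ¬x0) ∨ ¬x0) ∨ ¬T
  step 5: (¬x0 ∨ ¬x0) ∨ ¬T
  step 6: ¬x0 ∨ ¬T
  step 7: ¬x0 ∨ F
  step 8: ¬x0

Answer: normal form = ¬x0  (in 8 steps)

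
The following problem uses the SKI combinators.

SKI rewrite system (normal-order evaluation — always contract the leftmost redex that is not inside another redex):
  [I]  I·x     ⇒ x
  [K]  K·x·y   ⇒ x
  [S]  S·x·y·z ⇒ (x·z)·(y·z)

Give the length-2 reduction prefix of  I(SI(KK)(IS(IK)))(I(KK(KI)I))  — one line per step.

Answer: after 2 steps: I(IS(IK))(KK(IS(IK)))(I(KK(KI)I))

Derivation:
  start: I(SI(KK)(IS(IK)))(I(KK(KI)I))
  [1] SI(KK)(IS(IK))(I(KK(KI)I))
  [2] I(IS(IK))(KK(IS(IK)))(I(KK(KI)I))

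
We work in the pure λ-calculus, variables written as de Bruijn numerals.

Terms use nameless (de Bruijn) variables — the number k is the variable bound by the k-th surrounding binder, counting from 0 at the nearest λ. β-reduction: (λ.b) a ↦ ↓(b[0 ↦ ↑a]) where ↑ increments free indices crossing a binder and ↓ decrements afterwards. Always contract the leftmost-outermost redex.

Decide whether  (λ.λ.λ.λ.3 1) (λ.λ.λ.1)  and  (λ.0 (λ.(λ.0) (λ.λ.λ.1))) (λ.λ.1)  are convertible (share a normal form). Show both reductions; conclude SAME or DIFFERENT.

Answer: SAME — A ⇓ λ.λ.λ.λ.λ.1, B ⇓ λ.λ.λ.λ.λ.1

Reduction:
Term A:
  start: (λ.λ.λ.λ.3 1) (λ.λ.λ.1)
  [1] λ.λ.λ.(λ.λ.λ.1) 1
  [2] λ.λ.λ.λ.λ.1

Term B:
  start: (λ.0 (λ.(λ.0) (λ.λ.λ.1))) (λ.λ.1)
  [1] (λ.λ.1) (λ.(λ.0) (λ.λ.λ.1))
  [2] λ.λ.(λ.0) (λ.λ.λ.1)
  [3] λ.λ.λ.λ.λ.1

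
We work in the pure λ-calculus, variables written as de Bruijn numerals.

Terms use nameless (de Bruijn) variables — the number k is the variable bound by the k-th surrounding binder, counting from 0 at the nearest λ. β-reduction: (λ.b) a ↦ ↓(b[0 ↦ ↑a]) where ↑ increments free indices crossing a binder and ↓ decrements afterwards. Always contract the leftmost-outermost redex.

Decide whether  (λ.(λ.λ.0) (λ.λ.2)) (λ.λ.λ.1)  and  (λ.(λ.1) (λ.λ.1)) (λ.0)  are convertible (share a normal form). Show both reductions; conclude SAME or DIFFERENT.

Term A:
  start: (λ.(λ.λ.0) (λ.λ.2)) (λ.λ.λ.1)
  step 1: (λ.λ.0) (λ.λ.λ.λ.λ.1)
  step 2: λ.0

Term B:
  start: (λ.(λ.1) (λ.λ.1)) (λ.0)
  step 1: (λ.λ.0) (λ.λ.1)
  step 2: λ.0

Answer: SAME — A ⇓ λ.0, B ⇓ λ.0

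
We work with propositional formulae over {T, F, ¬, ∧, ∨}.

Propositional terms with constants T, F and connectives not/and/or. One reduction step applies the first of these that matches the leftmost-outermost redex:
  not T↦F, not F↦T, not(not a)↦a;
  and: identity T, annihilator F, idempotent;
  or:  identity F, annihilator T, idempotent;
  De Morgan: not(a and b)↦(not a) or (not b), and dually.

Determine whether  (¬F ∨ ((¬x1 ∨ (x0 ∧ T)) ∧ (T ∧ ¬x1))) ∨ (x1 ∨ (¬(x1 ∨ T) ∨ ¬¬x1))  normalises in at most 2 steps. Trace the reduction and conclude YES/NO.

  start: (¬F ∨ ((¬x1 ∨ (x0 ∧ T)) ∧ (T ∧ ¬x1))) ∨ (x1 ∨ (¬(x1 ∨ T) ∨ ¬¬x1))
  [1] (T ∨ ((¬x1 ∨ (x0 ∧ T)) ∧ (T ∧ ¬x1))) ∨ (x1 ∨ (¬(x1 ∨ T) ∨ ¬¬x1))
  [2] T ∨ (x1 ∨ (¬(x1 ∨ T) ∨ ¬¬x1))

Answer: NO — after 2 steps the term is T ∨ (x1 ∨ (¬(x1 ∨ T) ∨ ¬¬x1)), not yet normal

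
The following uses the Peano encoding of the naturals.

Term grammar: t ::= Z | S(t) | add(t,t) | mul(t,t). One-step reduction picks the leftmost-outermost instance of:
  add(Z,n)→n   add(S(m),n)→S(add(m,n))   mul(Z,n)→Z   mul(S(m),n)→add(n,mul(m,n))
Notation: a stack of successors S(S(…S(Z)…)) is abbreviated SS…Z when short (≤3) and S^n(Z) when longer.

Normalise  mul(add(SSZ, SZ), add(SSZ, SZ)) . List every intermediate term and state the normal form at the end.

Answer: normal form = S^9(Z)  (in 28 steps)

Working:
  start: mul(add(SSZ, SZ), add(SSZ, SZ))
  →1  mul(S(add(SZ, SZ)), add(SSZ, SZ))
  →2  add(add(SSZ, SZ), mul(add(SZ, SZ), add(SSZ, SZ)))
  →3  add(S(add(SZ, SZ)), mul(add(SZ, SZ), add(SSZ, SZ)))
  →4  S(add(add(SZ, SZ), mul(add(SZ, SZ), add(SSZ, SZ))))
  →5  S(add(S(add(Z, SZ)), mul(add(SZ, SZ), add(SSZ, SZ))))
  →6  S(S(add(add(Z, SZ), mul(add(SZ, SZ), add(SSZ, SZ)))))
  →7  S(S(add(SZ, mul(add(SZ, SZ), add(SSZ, SZ)))))
  →8  S(S(S(add(Z, mul(add(SZ, SZ), add(SSZ, SZ))))))
  →9  S(S(S(mul(add(SZ, SZ), add(SSZ, SZ)))))
  →10  S(S(S(mul(S(add(Z, SZ)), add(SSZ, SZ)))))
  →11  S(S(S(add(add(SSZ, SZ), mul(add(Z, SZ), add(SSZ, SZ))))))
  →12  S(S(S(add(S(add(SZ, SZ)), mul(add(Z, SZ), add(SSZ, SZ))))))
  →13  S(S(S(S(add(add(SZ, SZ), mul(add(Z, SZ), add(SSZ, SZ)))))))
  →14  S(S(S(S(add(S(add(Z, SZ)), mul(add(Z, SZ), add(SSZ, SZ)))))))
  →15  S(S(S(S(S(add(add(Z, SZ), mul(add(Z, SZ), add(SSZ, SZ))))))))
  →16  S(S(S(S(S(add(SZ, mul(add(Z, SZ), add(SSZ, SZ))))))))
  →17  S(S(S(S(S(S(add(Z, mul(add(Z, SZ), add(SSZ, SZ)))))))))
  →18  S(S(S(S(S(S(mul(add(Z, SZ), add(SSZ, SZ))))))))
  →19  S(S(S(S(S(S(mul(SZ, add(SSZ, SZ))))))))
  →20  S(S(S(S(S(S(add(add(SSZ, SZ), mul(Z, add(SSZ, SZ)))))))))
  →21  S(S(S(S(S(S(add(S(add(SZ, SZ)), mul(Z, add(SSZ, SZ)))))))))
  →22  S(S(S(S(S(S(S(add(add(SZ, SZ), mul(Z, add(SSZ, SZ))))))))))
  →23  S(S(S(S(S(S(S(add(S(add(Z, SZ)), mul(Z, add(SSZ, SZ))))))))))
  →24  S(S(S(S(S(S(S(S(add(add(Z, SZ), mul(Z, add(SSZ, SZ)))))))))))
  →25  S(S(S(S(S(S(S(S(add(SZ, mul(Z, add(SSZ, SZ)))))))))))
  →26  S(S(S(S(S(S(S(S(S(add(Z, mul(Z, add(SSZ, SZ))))))))))))
  →27  S(S(S(S(S(S(S(S(S(mul(Z, add(SSZ, SZ)))))))))))
  →28  S^9(Z)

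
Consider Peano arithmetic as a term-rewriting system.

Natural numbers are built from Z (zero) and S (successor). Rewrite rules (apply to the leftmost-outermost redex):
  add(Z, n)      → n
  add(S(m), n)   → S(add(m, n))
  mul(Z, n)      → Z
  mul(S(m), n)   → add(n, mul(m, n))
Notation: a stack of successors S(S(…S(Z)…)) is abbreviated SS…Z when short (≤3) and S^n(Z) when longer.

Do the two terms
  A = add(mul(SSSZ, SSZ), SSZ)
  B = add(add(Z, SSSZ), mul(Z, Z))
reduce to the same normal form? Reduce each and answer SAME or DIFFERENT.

Term A:
  start: add(mul(SSSZ, SSZ), SSZ)
  →1  add(add(SSZ, mul(SSZ, SSZ)), SSZ)
  →2  add(S(add(SZ, mul(SSZ, SSZ))), SSZ)
  →3  S(add(add(SZ, mul(SSZ, SSZ)), SSZ))
  →4  S(add(S(add(Z, mul(SSZ, SSZ))), SSZ))
  →5  S(S(add(add(Z, mul(SSZ, SSZ)), SSZ)))
  →6  S(S(add(mul(SSZ, SSZ), SSZ)))
  →7  S(S(add(add(SSZ, mul(SZ, SSZ)), SSZ)))
  →8  S(S(add(S(add(SZ, mul(SZ, SSZ))), SSZ)))
  →9  S(S(S(add(add(SZ, mul(SZ, SSZ)), SSZ))))
  →10  S(S(S(add(S(add(Z, mul(SZ, SSZ))), SSZ))))
  →11  S(S(S(S(add(add(Z, mul(SZ, SSZ)), SSZ)))))
  →12  S(S(S(S(add(mul(SZ, SSZ), SSZ)))))
  →13  S(S(S(S(add(add(SSZ, mul(Z, SSZ)), SSZ)))))
  →14  S(S(S(S(add(S(add(SZ, mul(Z, SSZ))), SSZ)))))
  →15  S(S(S(S(S(add(add(SZ, mul(Z, SSZ)), SSZ))))))
  →16  S(S(S(S(S(add(S(add(Z, mul(Z, SSZ))), SSZ))))))
  →17  S(S(S(S(S(S(add(add(Z, mul(Z, SSZ)), SSZ)))))))
  →18  S(S(S(S(S(S(add(mul(Z, SSZ), SSZ)))))))
  →19  S(S(S(S(S(S(add(Z, SSZ)))))))
  →20  S^8(Z)

Term B:
  start: add(add(Z, SSSZ), mul(Z, Z))
  →1  add(SSSZ, mul(Z, Z))
  →2  S(add(SSZ, mul(Z, Z)))
  →3  S(S(add(SZ, mul(Z, Z))))
  →4  S(S(S(add(Z, mul(Z, Z)))))
  →5  S(S(S(mul(Z, Z))))
  →6  SSSZ

Answer: DIFFERENT — A ⇓ S^8(Z), B ⇓ SSSZ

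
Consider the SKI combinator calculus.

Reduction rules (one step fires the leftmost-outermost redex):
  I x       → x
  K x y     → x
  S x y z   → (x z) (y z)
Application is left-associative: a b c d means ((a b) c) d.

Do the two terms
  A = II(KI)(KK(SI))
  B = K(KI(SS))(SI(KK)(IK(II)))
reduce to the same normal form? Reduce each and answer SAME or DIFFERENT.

Answer: SAME — A ⇓ I, B ⇓ I

Working:
Term A:
  start: II(KI)(KK(SI))
  →1  I(KI)(KK(SI))
  →2  KI(KK(SI))
  →3  I

Term B:
  start: K(KI(SS))(SI(KK)(IK(II)))
  →1  KI(SS)
  →2  I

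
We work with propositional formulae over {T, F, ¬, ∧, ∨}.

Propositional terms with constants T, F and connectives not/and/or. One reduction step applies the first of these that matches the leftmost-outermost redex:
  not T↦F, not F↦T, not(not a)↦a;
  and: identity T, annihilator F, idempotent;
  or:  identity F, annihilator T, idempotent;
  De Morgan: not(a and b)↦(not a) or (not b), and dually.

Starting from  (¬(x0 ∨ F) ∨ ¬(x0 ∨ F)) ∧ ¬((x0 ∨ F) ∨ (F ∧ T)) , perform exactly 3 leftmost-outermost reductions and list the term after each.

  start: (¬(x0 ∨ F) ∨ ¬(x0 ∨ F)) ∧ ¬((x0 ∨ F) ∨ (F ∧ T))
  step 1: ¬(x0 ∨ F) ∧ ¬((x0 ∨ F) ∨ (F ∧ T))
  step 2: (¬x0 ∧ ¬F) ∧ ¬((x0 ∨ F) ∨ (F ∧ T))
  step 3: (¬x0 ∧ T) ∧ ¬((x0 ∨ F) ∨ (F ∧ T))

Answer: after 3 steps: (¬x0 ∧ T) ∧ ¬((x0 ∨ F) ∨ (F ∧ T))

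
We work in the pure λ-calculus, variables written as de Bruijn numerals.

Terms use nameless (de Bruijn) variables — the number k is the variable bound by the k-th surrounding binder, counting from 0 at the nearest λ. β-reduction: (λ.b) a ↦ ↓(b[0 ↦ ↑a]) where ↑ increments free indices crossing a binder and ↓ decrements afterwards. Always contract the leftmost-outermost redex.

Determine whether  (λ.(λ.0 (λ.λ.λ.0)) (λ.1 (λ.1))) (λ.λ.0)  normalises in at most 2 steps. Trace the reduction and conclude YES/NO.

Answer: NO — after 2 steps the term is (λ.(λ.λ.0) (λ.1)) (λ.λ.λ.0), not yet normal

Working:
  start: (λ.(λ.0 (λ.λ.λ.0)) (λ.1 (λ.1))) (λ.λ.0)
  [1] (λ.0 (λ.λ.λ.0)) (λ.(λ.λ.0) (λ.1))
  [2] (λ.(λ.λ.0) (λ.1)) (λ.λ.λ.0)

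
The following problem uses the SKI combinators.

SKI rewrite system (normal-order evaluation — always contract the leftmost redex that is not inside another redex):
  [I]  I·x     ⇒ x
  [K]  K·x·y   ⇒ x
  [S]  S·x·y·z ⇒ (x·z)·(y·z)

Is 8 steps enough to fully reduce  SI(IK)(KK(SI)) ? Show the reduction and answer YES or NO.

  start: SI(IK)(KK(SI))
  [1] I(KK(SI))(IK(KK(SI)))
  [2] KK(SI)(IK(KK(SI)))
  [3] K(IK(KK(SI)))
  [4] K(K(KK(SI)))
  [5] K(KK)

Answer: YES — reaches normal form K(KK) in 5 ≤ 8 steps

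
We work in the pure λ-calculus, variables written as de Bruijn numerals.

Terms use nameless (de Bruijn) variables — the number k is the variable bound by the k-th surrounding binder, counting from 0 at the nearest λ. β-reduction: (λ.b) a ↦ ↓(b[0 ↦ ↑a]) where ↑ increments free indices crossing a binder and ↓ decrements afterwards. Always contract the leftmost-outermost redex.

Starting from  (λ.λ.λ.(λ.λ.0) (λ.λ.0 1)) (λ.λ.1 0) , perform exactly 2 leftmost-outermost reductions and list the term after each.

Answer: after 2 steps: λ.λ.λ.0

Working:
  start: (λ.λ.λ.(λ.λ.0) (λ.λ.0 1)) (λ.λ.1 0)
  step 1: λ.λ.(λ.λ.0) (λ.λ.0 1)
  step 2: λ.λ.λ.0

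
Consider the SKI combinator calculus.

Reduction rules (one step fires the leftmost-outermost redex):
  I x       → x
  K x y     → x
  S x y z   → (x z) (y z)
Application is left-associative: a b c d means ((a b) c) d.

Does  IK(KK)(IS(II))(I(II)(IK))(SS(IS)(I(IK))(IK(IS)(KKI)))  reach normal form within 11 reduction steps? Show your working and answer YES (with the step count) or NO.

Answer: YES — reaches normal form KS in 11 ≤ 11 steps

Derivation:
  start: IK(KK)(IS(II))(I(II)(IK))(SS(IS)(I(IK))(IK(IS)(KKI)))
  [1] K(KK)(IS(II))(I(II)(IK))(SS(IS)(I(IK))(IK(IS)(KKI)))
  [2] KK(I(II)(IK))(SS(IS)(I(IK))(IK(IS)(KKI)))
  [3] K(SS(IS)(I(IK))(IK(IS)(KKI)))
  [4] K(S(I(IK))(IS(I(IK)))(IK(IS)(KKI)))
  [5] K(I(IK)(IK(IS)(KKI))(IS(I(IK))(IK(IS)(KKI))))
  [6] K(IK(IK(IS)(KKI))(IS(I(IK))(IK(IS)(KKI))))
  [7] K(K(IK(IS)(KKI))(IS(I(IK))(IK(IS)(KKI))))
  [8] K(IK(IS)(KKI))
  [9] K(K(IS)(KKI))
  [10] K(IS)
  [11] KS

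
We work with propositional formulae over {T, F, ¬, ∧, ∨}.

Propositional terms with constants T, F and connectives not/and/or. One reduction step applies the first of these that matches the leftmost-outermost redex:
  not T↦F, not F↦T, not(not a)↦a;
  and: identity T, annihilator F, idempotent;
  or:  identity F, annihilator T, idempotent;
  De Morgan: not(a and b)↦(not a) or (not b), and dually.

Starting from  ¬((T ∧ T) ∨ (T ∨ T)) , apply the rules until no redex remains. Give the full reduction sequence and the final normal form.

  start: ¬((T ∧ T) ∨ (T ∨ T))
  step 1: ¬(T ∧ T) ∧ ¬(T ∨ T)
  step 2: (¬T ∨ ¬T) ∧ ¬(T ∨ T)
  step 3: ¬T ∧ ¬(T ∨ T)
  step 4: F ∧ ¬(T ∨ T)
  step 5: F

Answer: normal form = F  (in 5 steps)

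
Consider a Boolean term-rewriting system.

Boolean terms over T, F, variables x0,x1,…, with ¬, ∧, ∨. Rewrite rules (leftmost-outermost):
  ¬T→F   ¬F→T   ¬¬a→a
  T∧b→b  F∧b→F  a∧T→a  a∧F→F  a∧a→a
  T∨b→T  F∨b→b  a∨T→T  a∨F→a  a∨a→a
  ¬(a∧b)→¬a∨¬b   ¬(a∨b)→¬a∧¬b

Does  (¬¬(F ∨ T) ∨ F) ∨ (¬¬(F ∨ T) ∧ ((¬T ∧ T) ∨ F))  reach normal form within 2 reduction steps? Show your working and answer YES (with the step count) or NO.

Answer: NO — after 2 steps the term is (F ∨ T) ∨ (¬¬(F ∨ T) ∧ ((¬T ∧ T) ∨ F)), not yet normal

Derivation:
  start: (¬¬(F ∨ T) ∨ F) ∨ (¬¬(F ∨ T) ∧ ((¬T ∧ T) ∨ F))
  →1  ¬¬(F ∨ T) ∨ (¬¬(F ∨ T) ∧ ((¬T ∧ T) ∨ F))
  →2  (F ∨ T) ∨ (¬¬(F ∨ T) ∧ ((¬T ∧ T) ∨ F))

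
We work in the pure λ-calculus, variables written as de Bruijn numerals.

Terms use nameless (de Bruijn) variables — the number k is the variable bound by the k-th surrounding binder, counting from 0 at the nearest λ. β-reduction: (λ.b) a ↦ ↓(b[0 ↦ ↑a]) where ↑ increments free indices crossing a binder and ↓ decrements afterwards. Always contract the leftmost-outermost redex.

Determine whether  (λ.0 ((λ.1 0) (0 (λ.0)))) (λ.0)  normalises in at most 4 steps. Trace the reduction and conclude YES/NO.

  start: (λ.0 ((λ.1 0) (0 (λ.0)))) (λ.0)
  [1] (λ.0) ((λ.(λ.0) 0) ((λ.0) (λ.0)))
  [2] (λ.(λ.0) 0) ((λ.0) (λ.0))
  [3] (λ.0) ((λ.0) (λ.0))
  [4] (λ.0) (λ.0)

Answer: NO — after 4 steps the term is (λ.0) (λ.0), not yet normal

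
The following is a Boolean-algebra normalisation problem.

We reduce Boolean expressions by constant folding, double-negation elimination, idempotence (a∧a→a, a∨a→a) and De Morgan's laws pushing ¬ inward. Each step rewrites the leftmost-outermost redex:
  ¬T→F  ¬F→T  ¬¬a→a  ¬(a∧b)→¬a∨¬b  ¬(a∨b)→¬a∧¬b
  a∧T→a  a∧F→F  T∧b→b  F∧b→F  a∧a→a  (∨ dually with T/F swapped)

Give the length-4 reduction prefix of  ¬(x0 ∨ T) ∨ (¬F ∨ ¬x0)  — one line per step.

Answer: after 4 steps: ¬F ∨ ¬x0

Derivation:
  start: ¬(x0 ∨ T) ∨ (¬F ∨ ¬x0)
  [1] (¬x0 ∧ ¬T) ∨ (¬F ∨ ¬x0)
  [2] (¬x0 ∧ F) ∨ (¬F ∨ ¬x0)
  [3] F ∨ (¬F ∨ ¬x0)
  [4] ¬F ∨ ¬x0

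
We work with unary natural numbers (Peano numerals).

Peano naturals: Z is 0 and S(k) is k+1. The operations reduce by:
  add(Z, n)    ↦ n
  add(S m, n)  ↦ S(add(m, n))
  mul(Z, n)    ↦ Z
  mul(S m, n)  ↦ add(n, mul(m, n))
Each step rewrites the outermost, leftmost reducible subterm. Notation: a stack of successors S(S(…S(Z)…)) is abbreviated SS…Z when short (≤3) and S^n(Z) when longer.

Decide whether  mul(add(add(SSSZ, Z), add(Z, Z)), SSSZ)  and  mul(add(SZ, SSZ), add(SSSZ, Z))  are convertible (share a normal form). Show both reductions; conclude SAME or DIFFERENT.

Answer: SAME — A ⇓ S^9(Z), B ⇓ S^9(Z)

Derivation:
Term A:
  start: mul(add(add(SSSZ, Z), add(Z, Z)), SSSZ)
  [1] mul(add(S(add(SSZ, Z)), add(Z, Z)), SSSZ)
  [2] mul(S(add(add(SSZ, Z), add(Z, Z))), SSSZ)
  [3] add(SSSZ, mul(add(add(SSZ, Z), add(Z, Z)), SSSZ))
  [4] S(add(SSZ, mul(add(add(SSZ, Z), add(Z, Z)), SSSZ)))
  [5] S(S(add(SZ, mul(add(add(SSZ, Z), add(Z, Z)), SSSZ))))
  [6] S(S(S(add(Z, mul(add(add(SSZ, Z), add(Z, Z)), SSSZ)))))
  [7] S(S(S(mul(add(add(SSZ, Z), add(Z, Z)), SSSZ))))
  [8] S(S(S(mul(add(S(add(SZ, Z)), add(Z, Z)), SSSZ))))
  [9] S(S(S(mul(S(add(add(SZ, Z), add(Z, Z))), SSSZ))))
  [10] S(S(S(add(SSSZ, mul(add(add(SZ, Z), add(Z, Z)), SSSZ)))))
  [11] S(S(S(S(add(SSZ, mul(add(add(SZ, Z), add(Z, Z)), SSSZ))))))
  [12] S(S(S(S(S(add(SZ, mul(add(add(SZ, Z), add(Z, Z)), SSSZ)))))))
  [13] S(S(S(S(S(S(add(Z, mul(add(add(SZ, Z), add(Z, Z)), SSSZ))))))))
  [14] S(S(S(S(S(S(mul(add(add(SZ, Z), add(Z, Z)), SSSZ)))))))
  [15] S(S(S(S(S(S(mul(add(S(add(Z, Z)), add(Z, Z)), SSSZ)))))))
  [16] S(S(S(S(S(S(mul(S(add(add(Z, Z), add(Z, Z))), SSSZ)))))))
  [17] S(S(S(S(S(S(add(SSSZ, mul(add(add(Z, Z), add(Z, Z)), SSSZ))))))))
  [18] S(S(S(S(S(S(S(add(SSZ, mul(add(add(Z, Z), add(Z, Z)), SSSZ)))))))))
  [19] S(S(S(S(S(S(S(S(add(SZ, mul(add(add(Z, Z), add(Z, Z)), SSSZ))))))))))
  [20] S(S(S(S(S(S(S(S(S(add(Z, mul(add(add(Z, Z), add(Z, Z)), SSSZ)))))))))))
  [21] S(S(S(S(S(S(S(S(S(mul(add(add(Z, Z), add(Z, Z)), SSSZ))))))))))
  [22] S(S(S(S(S(S(S(S(S(mul(add(Z, add(Z, Z)), SSSZ))))))))))
  [23] S(S(S(S(S(S(S(S(S(mul(add(Z, Z), SSSZ))))))))))
  [24] S(S(S(S(S(S(S(S(S(mul(Z, SSSZ))))))))))
  [25] S^9(Z)

Term B:
  start: mul(add(SZ, SSZ), add(SSSZ, Z))
  [1] mul(S(add(Z, SSZ)), add(SSSZ, Z))
  [2] add(add(SSSZ, Z), mul(add(Z, SSZ), add(SSSZ, Z)))
  [3] add(S(add(SSZ, Z)), mul(add(Z, SSZ), add(SSSZ, Z)))
  [4] S(add(add(SSZ, Z), mul(add(Z, SSZ), add(SSSZ, Z))))
  [5] S(add(S(add(SZ, Z)), mul(add(Z, SSZ), add(SSSZ, Z))))
  [6] S(S(add(add(SZ, Z), mul(add(Z, SSZ), add(SSSZ, Z)))))
  [7] S(S(add(S(add(Z, Z)), mul(add(Z, SSZ), add(SSSZ, Z)))))
  [8] S(S(S(add(add(Z, Z), mul(add(Z, SSZ), add(SSSZ, Z))))))
  [9] S(S(S(add(Z, mul(add(Z, SSZ), add(SSSZ, Z))))))
  [10] S(S(S(mul(add(Z, SSZ), add(SSSZ, Z)))))
  [11] S(S(S(mul(SSZ, add(SSSZ, Z)))))
  [12] S(S(S(add(add(SSSZ, Z), mul(SZ, add(SSSZ, Z))))))
  [13] S(S(S(add(S(add(SSZ, Z)), mul(SZ, add(SSSZ, Z))))))
  [14] S(S(S(S(add(add(SSZ, Z), mul(SZ, add(SSSZ, Z)))))))
  [15] S(S(S(S(add(S(add(SZ, Z)), mul(SZ, add(SSSZ, Z)))))))
  [16] S(S(S(S(S(add(add(SZ, Z), mul(SZ, add(SSSZ, Z))))))))
  [17] S(S(S(S(S(add(S(add(Z, Z)), mul(SZ, add(SSSZ, Z))))))))
  [18] S(S(S(S(S(S(add(add(Z, Z), mul(SZ, add(SSSZ, Z)))))))))
  [19] S(S(S(S(S(S(add(Z, mul(SZ, add(SSSZ, Z)))))))))
  [20] S(S(S(S(S(S(mul(SZ, add(SSSZ, Z))))))))
  [21] S(S(S(S(S(S(add(add(SSSZ, Z), mul(Z, add(SSSZ, Z)))))))))
  [22] S(S(S(S(S(S(add(S(add(SSZ, Z)), mul(Z, add(SSSZ, Z)))))))))
  [23] S(S(S(S(S(S(S(add(add(SSZ, Z), mul(Z, add(SSSZ, Z))))))))))
  [24] S(S(S(S(S(S(S(add(S(add(SZ, Z)), mul(Z, add(SSSZ, Z))))))))))
  [25] S(S(S(S(S(S(S(S(add(add(SZ, Z), mul(Z, add(SSSZ, Z)))))))))))
  [26] S(S(S(S(S(S(S(S(add(S(add(Z, Z)), mul(Z, add(SSSZ, Z)))))))))))
  [27] S(S(S(S(S(S(S(S(S(add(add(Z, Z), mul(Z, add(SSSZ, Z))))))))))))
  [28] S(S(S(S(S(S(S(S(S(add(Z, mul(Z, add(SSSZ, Z))))))))))))
  [29] S(S(S(S(S(S(S(S(S(mul(Z, add(SSSZ, Z)))))))))))
  [30] S^9(Z)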